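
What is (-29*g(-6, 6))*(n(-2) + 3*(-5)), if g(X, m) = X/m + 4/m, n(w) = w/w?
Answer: -406/3 ≈ -135.33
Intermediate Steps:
n(w) = 1
g(X, m) = 4/m + X/m
(-29*g(-6, 6))*(n(-2) + 3*(-5)) = (-29*(4 - 6)/6)*(1 + 3*(-5)) = (-29*(-2)/6)*(1 - 15) = -29*(-⅓)*(-14) = (29/3)*(-14) = -406/3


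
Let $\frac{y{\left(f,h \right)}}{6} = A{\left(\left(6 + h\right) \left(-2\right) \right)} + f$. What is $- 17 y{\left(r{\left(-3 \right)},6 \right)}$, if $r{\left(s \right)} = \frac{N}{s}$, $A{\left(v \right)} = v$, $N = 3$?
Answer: $2550$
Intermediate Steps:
$r{\left(s \right)} = \frac{3}{s}$
$y{\left(f,h \right)} = -72 - 12 h + 6 f$ ($y{\left(f,h \right)} = 6 \left(\left(6 + h\right) \left(-2\right) + f\right) = 6 \left(\left(-12 - 2 h\right) + f\right) = 6 \left(-12 + f - 2 h\right) = -72 - 12 h + 6 f$)
$- 17 y{\left(r{\left(-3 \right)},6 \right)} = - 17 \left(-72 - 72 + 6 \frac{3}{-3}\right) = - 17 \left(-72 - 72 + 6 \cdot 3 \left(- \frac{1}{3}\right)\right) = - 17 \left(-72 - 72 + 6 \left(-1\right)\right) = - 17 \left(-72 - 72 - 6\right) = \left(-17\right) \left(-150\right) = 2550$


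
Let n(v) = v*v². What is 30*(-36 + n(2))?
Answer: -840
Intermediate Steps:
n(v) = v³
30*(-36 + n(2)) = 30*(-36 + 2³) = 30*(-36 + 8) = 30*(-28) = -840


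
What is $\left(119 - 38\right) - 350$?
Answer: $-269$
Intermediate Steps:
$\left(119 - 38\right) - 350 = 81 - 350 = -269$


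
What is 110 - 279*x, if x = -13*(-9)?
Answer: -32533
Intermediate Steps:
x = 117
110 - 279*x = 110 - 279*117 = 110 - 32643 = -32533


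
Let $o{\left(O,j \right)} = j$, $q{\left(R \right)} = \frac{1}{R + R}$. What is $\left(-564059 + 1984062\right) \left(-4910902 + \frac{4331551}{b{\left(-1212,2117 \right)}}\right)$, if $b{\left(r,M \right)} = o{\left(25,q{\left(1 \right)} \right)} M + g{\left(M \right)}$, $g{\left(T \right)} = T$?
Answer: $- \frac{44276368751426500}{6351} \approx -6.9716 \cdot 10^{12}$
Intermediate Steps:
$q{\left(R \right)} = \frac{1}{2 R}$
$b{\left(r,M \right)} = \frac{3 M}{2}$ ($b{\left(r,M \right)} = \frac{1}{2 \cdot 1} M + M = \frac{1}{2} \cdot 1 M + M = \frac{M}{2} + M = \frac{3 M}{2}$)
$\left(-564059 + 1984062\right) \left(-4910902 + \frac{4331551}{b{\left(-1212,2117 \right)}}\right) = \left(-564059 + 1984062\right) \left(-4910902 + \frac{4331551}{\frac{3}{2} \cdot 2117}\right) = 1420003 \left(-4910902 + \frac{4331551}{\frac{6351}{2}}\right) = 1420003 \left(-4910902 + 4331551 \cdot \frac{2}{6351}\right) = 1420003 \left(-4910902 + \frac{8663102}{6351}\right) = 1420003 \left(- \frac{31180475500}{6351}\right) = - \frac{44276368751426500}{6351}$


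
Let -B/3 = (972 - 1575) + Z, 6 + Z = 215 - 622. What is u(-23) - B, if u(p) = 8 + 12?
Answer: -3028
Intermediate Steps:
Z = -413 (Z = -6 + (215 - 622) = -6 - 407 = -413)
u(p) = 20
B = 3048 (B = -3*((972 - 1575) - 413) = -3*(-603 - 413) = -3*(-1016) = 3048)
u(-23) - B = 20 - 1*3048 = 20 - 3048 = -3028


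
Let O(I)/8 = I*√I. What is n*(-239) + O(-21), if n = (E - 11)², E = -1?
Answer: -34416 - 168*I*√21 ≈ -34416.0 - 769.87*I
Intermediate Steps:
n = 144 (n = (-1 - 11)² = (-12)² = 144)
O(I) = 8*I^(3/2) (O(I) = 8*(I*√I) = 8*I^(3/2))
n*(-239) + O(-21) = 144*(-239) + 8*(-21)^(3/2) = -34416 + 8*(-21*I*√21) = -34416 - 168*I*√21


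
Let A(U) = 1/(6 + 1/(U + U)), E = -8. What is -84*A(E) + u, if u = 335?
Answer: 30481/95 ≈ 320.85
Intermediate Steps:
A(U) = 1/(6 + 1/(2*U))
-84*A(E) + u = -168*(-8)/(1 + 12*(-8)) + 335 = -168*(-8)/(1 - 96) + 335 = -168*(-8)/(-95) + 335 = -168*(-8)*(-1)/95 + 335 = -84*16/95 + 335 = -1344/95 + 335 = 30481/95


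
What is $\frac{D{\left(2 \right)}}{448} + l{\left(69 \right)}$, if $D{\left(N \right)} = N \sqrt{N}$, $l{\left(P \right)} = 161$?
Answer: $161 + \frac{\sqrt{2}}{224} \approx 161.01$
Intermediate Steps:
$D{\left(N \right)} = N^{\frac{3}{2}}$
$\frac{D{\left(2 \right)}}{448} + l{\left(69 \right)} = \frac{2^{\frac{3}{2}}}{448} + 161 = 2 \sqrt{2} \cdot \frac{1}{448} + 161 = \frac{\sqrt{2}}{224} + 161 = 161 + \frac{\sqrt{2}}{224}$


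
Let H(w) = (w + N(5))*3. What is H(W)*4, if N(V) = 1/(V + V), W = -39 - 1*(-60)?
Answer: 1266/5 ≈ 253.20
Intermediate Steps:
W = 21 (W = -39 + 60 = 21)
N(V) = 1/(2*V)
H(w) = 3/10 + 3*w (H(w) = (w + (½)/5)*3 = (w + (½)*(⅕))*3 = (w + ⅒)*3 = (⅒ + w)*3 = 3/10 + 3*w)
H(W)*4 = (3/10 + 3*21)*4 = (3/10 + 63)*4 = (633/10)*4 = 1266/5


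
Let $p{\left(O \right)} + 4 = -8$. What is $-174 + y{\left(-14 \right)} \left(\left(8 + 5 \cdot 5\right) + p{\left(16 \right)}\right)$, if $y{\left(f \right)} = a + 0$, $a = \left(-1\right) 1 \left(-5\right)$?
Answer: $-69$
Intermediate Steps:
$p{\left(O \right)} = -12$ ($p{\left(O \right)} = -4 - 8 = -12$)
$a = 5$ ($a = \left(-1\right) \left(-5\right) = 5$)
$y{\left(f \right)} = 5$ ($y{\left(f \right)} = 5 + 0 = 5$)
$-174 + y{\left(-14 \right)} \left(\left(8 + 5 \cdot 5\right) + p{\left(16 \right)}\right) = -174 + 5 \left(\left(8 + 5 \cdot 5\right) - 12\right) = -174 + 5 \left(\left(8 + 25\right) - 12\right) = -174 + 5 \left(33 - 12\right) = -174 + 5 \cdot 21 = -174 + 105 = -69$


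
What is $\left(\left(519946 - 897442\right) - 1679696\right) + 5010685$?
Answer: $2953493$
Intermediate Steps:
$\left(\left(519946 - 897442\right) - 1679696\right) + 5010685 = \left(-377496 - 1679696\right) + 5010685 = -2057192 + 5010685 = 2953493$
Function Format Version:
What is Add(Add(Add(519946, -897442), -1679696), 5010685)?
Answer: 2953493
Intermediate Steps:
Add(Add(Add(519946, -897442), -1679696), 5010685) = Add(Add(-377496, -1679696), 5010685) = Add(-2057192, 5010685) = 2953493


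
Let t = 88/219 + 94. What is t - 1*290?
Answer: -42836/219 ≈ -195.60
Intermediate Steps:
t = 20674/219 (t = 88*(1/219) + 94 = 88/219 + 94 = 20674/219 ≈ 94.402)
t - 1*290 = 20674/219 - 1*290 = 20674/219 - 290 = -42836/219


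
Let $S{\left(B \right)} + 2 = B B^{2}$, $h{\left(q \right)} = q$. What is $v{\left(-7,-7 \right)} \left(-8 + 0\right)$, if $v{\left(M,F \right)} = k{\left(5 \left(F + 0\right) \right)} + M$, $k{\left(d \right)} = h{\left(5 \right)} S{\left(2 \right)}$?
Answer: $-184$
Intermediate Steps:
$S{\left(B \right)} = -2 + B^{3}$ ($S{\left(B \right)} = -2 + B B^{2} = -2 + B^{3}$)
$k{\left(d \right)} = 30$ ($k{\left(d \right)} = 5 \left(-2 + 2^{3}\right) = 5 \left(-2 + 8\right) = 5 \cdot 6 = 30$)
$v{\left(M,F \right)} = 30 + M$
$v{\left(-7,-7 \right)} \left(-8 + 0\right) = \left(30 - 7\right) \left(-8 + 0\right) = 23 \left(-8\right) = -184$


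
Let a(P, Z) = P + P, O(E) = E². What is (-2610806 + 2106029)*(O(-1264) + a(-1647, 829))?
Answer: -804817458354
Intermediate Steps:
a(P, Z) = 2*P
(-2610806 + 2106029)*(O(-1264) + a(-1647, 829)) = (-2610806 + 2106029)*((-1264)² + 2*(-1647)) = -504777*(1597696 - 3294) = -504777*1594402 = -804817458354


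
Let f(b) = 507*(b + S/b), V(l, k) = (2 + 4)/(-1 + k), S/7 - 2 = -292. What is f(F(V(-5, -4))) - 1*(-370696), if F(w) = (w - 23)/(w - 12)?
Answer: -4174759/22 ≈ -1.8976e+5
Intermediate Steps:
S = -2030 (S = 14 + 7*(-292) = 14 - 2044 = -2030)
V(l, k) = 6/(-1 + k)
F(w) = (-23 + w)/(-12 + w)
f(b) = -1029210/b + 507*b (f(b) = 507*(b - 2030/b) = -1029210/b + 507*b)
f(F(V(-5, -4))) - 1*(-370696) = (-1029210*(-12 + 6/(-1 - 4))/(-23 + 6/(-1 - 4)) + 507*((-23 + 6/(-1 - 4))/(-12 + 6/(-1 - 4)))) - 1*(-370696) = (-1029210*(-12 + 6/(-5))/(-23 + 6/(-5)) + 507*((-23 + 6/(-5))/(-12 + 6/(-5)))) + 370696 = (-1029210*(-12 + 6*(-⅕))/(-23 + 6*(-⅕)) + 507*((-23 + 6*(-⅕))/(-12 + 6*(-⅕)))) + 370696 = (-1029210*(-12 - 6/5)/(-23 - 6/5) + 507*((-23 - 6/5)/(-12 - 6/5))) + 370696 = (-1029210/(-121/5/(-66/5)) + 507*(-121/5/(-66/5))) + 370696 = (-1029210/((-5/66*(-121/5))) + 507*(-5/66*(-121/5))) + 370696 = (-1029210/11/6 + 507*(11/6)) + 370696 = (-1029210*6/11 + 1859/2) + 370696 = (-6175260/11 + 1859/2) + 370696 = -12330071/22 + 370696 = -4174759/22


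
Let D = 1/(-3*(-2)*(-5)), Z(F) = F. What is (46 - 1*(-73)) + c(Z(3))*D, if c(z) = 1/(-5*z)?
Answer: 53551/450 ≈ 119.00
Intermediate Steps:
D = -1/30 (D = 1/(6*(-5)) = 1/(-30) = -1/30 ≈ -0.033333)
c(z) = -1/(5*z)
(46 - 1*(-73)) + c(Z(3))*D = (46 - 1*(-73)) - ⅕/3*(-1/30) = (46 + 73) - ⅕*⅓*(-1/30) = 119 - 1/15*(-1/30) = 119 + 1/450 = 53551/450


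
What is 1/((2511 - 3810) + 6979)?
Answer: 1/5680 ≈ 0.00017606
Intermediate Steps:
1/((2511 - 3810) + 6979) = 1/(-1299 + 6979) = 1/5680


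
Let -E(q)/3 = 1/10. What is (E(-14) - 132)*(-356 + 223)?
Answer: 175959/10 ≈ 17596.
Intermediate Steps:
E(q) = -3/10
(E(-14) - 132)*(-356 + 223) = (-3/10 - 132)*(-356 + 223) = -1323/10*(-133) = 175959/10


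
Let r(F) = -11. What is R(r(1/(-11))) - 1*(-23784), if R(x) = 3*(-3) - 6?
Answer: 23769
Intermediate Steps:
R(x) = -15 (R(x) = -9 - 6 = -15)
R(r(1/(-11))) - 1*(-23784) = -15 - 1*(-23784) = -15 + 23784 = 23769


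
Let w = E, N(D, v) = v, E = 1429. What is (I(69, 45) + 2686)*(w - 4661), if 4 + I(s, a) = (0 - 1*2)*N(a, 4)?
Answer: -8642368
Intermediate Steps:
w = 1429
I(s, a) = -12 (I(s, a) = -4 + (0 - 1*2)*4 = -4 + (0 - 2)*4 = -4 - 2*4 = -4 - 8 = -12)
(I(69, 45) + 2686)*(w - 4661) = (-12 + 2686)*(1429 - 4661) = 2674*(-3232) = -8642368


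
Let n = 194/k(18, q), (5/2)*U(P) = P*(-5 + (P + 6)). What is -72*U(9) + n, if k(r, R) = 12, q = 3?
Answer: -15455/6 ≈ -2575.8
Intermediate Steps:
U(P) = 2*P*(1 + P)/5 (U(P) = 2*(P*(-5 + (P + 6)))/5 = 2*(P*(-5 + (6 + P)))/5 = 2*(P*(1 + P))/5 = 2*P*(1 + P)/5)
n = 97/6 (n = 194/12 = 194*(1/12) = 97/6 ≈ 16.167)
-72*U(9) + n = -144*9*(1 + 9)/5 + 97/6 = -144*9*10/5 + 97/6 = -72*36 + 97/6 = -2592 + 97/6 = -15455/6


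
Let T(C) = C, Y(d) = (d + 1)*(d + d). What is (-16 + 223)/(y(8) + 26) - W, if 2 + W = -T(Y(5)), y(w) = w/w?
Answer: 209/3 ≈ 69.667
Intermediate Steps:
Y(d) = 2*d*(1 + d) (Y(d) = (1 + d)*(2*d) = 2*d*(1 + d))
y(w) = 1
W = -62 (W = -2 - 2*5*(1 + 5) = -2 - 2*5*6 = -2 - 1*60 = -2 - 60 = -62)
(-16 + 223)/(y(8) + 26) - W = (-16 + 223)/(1 + 26) - 1*(-62) = 207/27 + 62 = 207*(1/27) + 62 = 23/3 + 62 = 209/3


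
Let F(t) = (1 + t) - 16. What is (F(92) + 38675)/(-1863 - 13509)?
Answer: -1384/549 ≈ -2.5209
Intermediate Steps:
F(t) = -15 + t
(F(92) + 38675)/(-1863 - 13509) = ((-15 + 92) + 38675)/(-1863 - 13509) = (77 + 38675)/(-15372) = 38752*(-1/15372) = -1384/549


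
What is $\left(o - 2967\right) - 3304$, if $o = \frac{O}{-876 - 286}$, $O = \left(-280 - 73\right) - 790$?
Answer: $- \frac{7285759}{1162} \approx -6270.0$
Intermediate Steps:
$O = -1143$ ($O = -353 - 790 = -1143$)
$o = \frac{1143}{1162}$ ($o = - \frac{1143}{-876 - 286} = - \frac{1143}{-1162} = \left(-1143\right) \left(- \frac{1}{1162}\right) = \frac{1143}{1162} \approx 0.98365$)
$\left(o - 2967\right) - 3304 = \left(\frac{1143}{1162} - 2967\right) - 3304 = - \frac{3446511}{1162} - 3304 = - \frac{7285759}{1162}$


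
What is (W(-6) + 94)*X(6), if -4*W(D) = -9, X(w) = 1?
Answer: 385/4 ≈ 96.250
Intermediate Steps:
W(D) = 9/4 (W(D) = -¼*(-9) = 9/4)
(W(-6) + 94)*X(6) = (9/4 + 94)*1 = (385/4)*1 = 385/4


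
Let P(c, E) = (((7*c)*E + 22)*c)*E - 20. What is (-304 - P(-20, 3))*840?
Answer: -20297760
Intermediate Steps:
P(c, E) = -20 + E*c*(22 + 7*E*c) (P(c, E) = ((7*E*c + 22)*c)*E - 20 = ((22 + 7*E*c)*c)*E - 20 = (c*(22 + 7*E*c))*E - 20 = E*c*(22 + 7*E*c) - 20 = -20 + E*c*(22 + 7*E*c))
(-304 - P(-20, 3))*840 = (-304 - (-20 + 7*3**2*(-20)**2 + 22*3*(-20)))*840 = (-304 - (-20 + 7*9*400 - 1320))*840 = (-304 - (-20 + 25200 - 1320))*840 = (-304 - 1*23860)*840 = (-304 - 23860)*840 = -24164*840 = -20297760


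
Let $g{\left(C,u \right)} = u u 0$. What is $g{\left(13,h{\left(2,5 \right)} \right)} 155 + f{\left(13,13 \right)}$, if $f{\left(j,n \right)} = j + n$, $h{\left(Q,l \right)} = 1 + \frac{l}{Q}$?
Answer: $26$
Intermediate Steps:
$g{\left(C,u \right)} = 0$ ($g{\left(C,u \right)} = u^{2} \cdot 0 = 0$)
$g{\left(13,h{\left(2,5 \right)} \right)} 155 + f{\left(13,13 \right)} = 0 \cdot 155 + \left(13 + 13\right) = 0 + 26 = 26$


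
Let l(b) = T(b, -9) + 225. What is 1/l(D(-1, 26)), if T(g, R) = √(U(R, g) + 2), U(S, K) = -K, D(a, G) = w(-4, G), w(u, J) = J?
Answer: 75/16883 - 2*I*√6/50649 ≈ 0.0044423 - 9.6724e-5*I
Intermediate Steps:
D(a, G) = G
T(g, R) = √(2 - g) (T(g, R) = √(-g + 2) = √(2 - g))
l(b) = 225 + √(2 - b) (l(b) = √(2 - b) + 225 = 225 + √(2 - b))
1/l(D(-1, 26)) = 1/(225 + √(2 - 1*26)) = 1/(225 + √(2 - 26)) = 1/(225 + √(-24)) = 1/(225 + 2*I*√6)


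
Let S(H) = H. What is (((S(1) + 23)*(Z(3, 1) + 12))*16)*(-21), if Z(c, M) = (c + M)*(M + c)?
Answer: -225792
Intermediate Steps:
Z(c, M) = (M + c)² (Z(c, M) = (M + c)*(M + c) = (M + c)²)
(((S(1) + 23)*(Z(3, 1) + 12))*16)*(-21) = (((1 + 23)*((1 + 3)² + 12))*16)*(-21) = ((24*(4² + 12))*16)*(-21) = ((24*(16 + 12))*16)*(-21) = ((24*28)*16)*(-21) = (672*16)*(-21) = 10752*(-21) = -225792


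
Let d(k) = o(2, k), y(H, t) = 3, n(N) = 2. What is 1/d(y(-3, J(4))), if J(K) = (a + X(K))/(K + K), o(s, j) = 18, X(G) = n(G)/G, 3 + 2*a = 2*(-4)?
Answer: 1/18 ≈ 0.055556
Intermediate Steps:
a = -11/2 (a = -3/2 + (2*(-4))/2 = -3/2 + (1/2)*(-8) = -3/2 - 4 = -11/2 ≈ -5.5000)
X(G) = 2/G
J(K) = (-11/2 + 2/K)/(2*K) (J(K) = (-11/2 + 2/K)/(K + K) = (-11/2 + 2/K)/((2*K)) = (-11/2 + 2/K)*(1/(2*K)) = (-11/2 + 2/K)/(2*K))
d(k) = 18
1/d(y(-3, J(4))) = 1/18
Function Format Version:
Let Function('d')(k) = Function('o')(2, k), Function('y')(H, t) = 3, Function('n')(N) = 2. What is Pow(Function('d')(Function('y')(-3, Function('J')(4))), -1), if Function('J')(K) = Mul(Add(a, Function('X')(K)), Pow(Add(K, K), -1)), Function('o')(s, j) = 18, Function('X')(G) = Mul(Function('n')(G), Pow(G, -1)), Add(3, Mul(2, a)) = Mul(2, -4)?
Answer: Rational(1, 18) ≈ 0.055556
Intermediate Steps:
a = Rational(-11, 2) (a = Add(Rational(-3, 2), Mul(Rational(1, 2), Mul(2, -4))) = Add(Rational(-3, 2), Mul(Rational(1, 2), -8)) = Add(Rational(-3, 2), -4) = Rational(-11, 2) ≈ -5.5000)
Function('X')(G) = Mul(2, Pow(G, -1))
Function('J')(K) = Mul(Rational(1, 2), Pow(K, -1), Add(Rational(-11, 2), Mul(2, Pow(K, -1)))) (Function('J')(K) = Mul(Add(Rational(-11, 2), Mul(2, Pow(K, -1))), Pow(Add(K, K), -1)) = Mul(Add(Rational(-11, 2), Mul(2, Pow(K, -1))), Pow(Mul(2, K), -1)) = Mul(Add(Rational(-11, 2), Mul(2, Pow(K, -1))), Mul(Rational(1, 2), Pow(K, -1))) = Mul(Rational(1, 2), Pow(K, -1), Add(Rational(-11, 2), Mul(2, Pow(K, -1)))))
Function('d')(k) = 18
Pow(Function('d')(Function('y')(-3, Function('J')(4))), -1) = Pow(18, -1) = Rational(1, 18)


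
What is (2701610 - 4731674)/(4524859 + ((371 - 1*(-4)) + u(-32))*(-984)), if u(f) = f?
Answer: -2030064/4187347 ≈ -0.48481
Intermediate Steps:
(2701610 - 4731674)/(4524859 + ((371 - 1*(-4)) + u(-32))*(-984)) = (2701610 - 4731674)/(4524859 + ((371 - 1*(-4)) - 32)*(-984)) = -2030064/(4524859 + ((371 + 4) - 32)*(-984)) = -2030064/(4524859 + (375 - 32)*(-984)) = -2030064/(4524859 + 343*(-984)) = -2030064/(4524859 - 337512) = -2030064/4187347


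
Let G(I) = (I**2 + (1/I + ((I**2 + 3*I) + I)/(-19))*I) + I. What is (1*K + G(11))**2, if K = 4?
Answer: 620944/361 ≈ 1720.1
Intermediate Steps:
G(I) = I + I**2 + I*(1/I - 4*I/19 - I**2/19) (G(I) = (I**2 + (1/I + (I**2 + 4*I)*(-1/19))*I) + I = (I**2 + (1/I + (-4*I/19 - I**2/19))*I) + I = (I**2 + (1/I - 4*I/19 - I**2/19)*I) + I = (I**2 + I*(1/I - 4*I/19 - I**2/19)) + I = I + I**2 + I*(1/I - 4*I/19 - I**2/19))
(1*K + G(11))**2 = (1*4 + (1 + 11 - 1/19*11**3 + (15/19)*11**2))**2 = (4 + (1 + 11 - 1/19*1331 + (15/19)*121))**2 = (4 + (1 + 11 - 1331/19 + 1815/19))**2 = (4 + 712/19)**2 = (788/19)**2 = 620944/361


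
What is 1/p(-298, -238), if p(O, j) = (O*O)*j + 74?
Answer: -1/21135278 ≈ -4.7314e-8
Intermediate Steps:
p(O, j) = 74 + j*O² (p(O, j) = O²*j + 74 = j*O² + 74 = 74 + j*O²)
1/p(-298, -238) = 1/(74 - 238*(-298)²) = 1/(74 - 238*88804) = 1/(74 - 21135352) = 1/(-21135278) = -1/21135278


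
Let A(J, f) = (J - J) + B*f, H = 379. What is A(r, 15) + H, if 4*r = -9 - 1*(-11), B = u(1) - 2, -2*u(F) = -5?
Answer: 773/2 ≈ 386.50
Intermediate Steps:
u(F) = 5/2 (u(F) = -½*(-5) = 5/2)
B = ½ (B = 5/2 - 2 = ½ ≈ 0.50000)
r = ½ (r = (-9 - 1*(-11))/4 = (-9 + 11)/4 = (¼)*2 = ½ ≈ 0.50000)
A(J, f) = f/2 (A(J, f) = (J - J) + f/2 = 0 + f/2 = f/2)
A(r, 15) + H = (½)*15 + 379 = 15/2 + 379 = 773/2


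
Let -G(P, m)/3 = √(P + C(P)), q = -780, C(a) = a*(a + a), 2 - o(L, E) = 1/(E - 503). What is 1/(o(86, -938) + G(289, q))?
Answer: -1384801/1042376156070 - 35300177*√579/1042376156070 ≈ -0.00081620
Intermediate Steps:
o(L, E) = 2 - 1/(-503 + E) (o(L, E) = 2 - 1/(E - 503) = 2 - 1/(-503 + E))
C(a) = 2*a² (C(a) = a*(2*a) = 2*a²)
G(P, m) = -3*√(P + 2*P²)
1/(o(86, -938) + G(289, q)) = 1/((-1007 + 2*(-938))/(-503 - 938) - 3*17*√(1 + 2*289)) = 1/((-1007 - 1876)/(-1441) - 3*17*√(1 + 578)) = 1/(-1/1441*(-2883) - 3*17*√579) = 1/(2883/1441 - 51*√579)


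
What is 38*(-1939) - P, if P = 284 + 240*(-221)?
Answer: -20926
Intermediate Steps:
P = -52756 (P = 284 - 53040 = -52756)
38*(-1939) - P = 38*(-1939) - 1*(-52756) = -73682 + 52756 = -20926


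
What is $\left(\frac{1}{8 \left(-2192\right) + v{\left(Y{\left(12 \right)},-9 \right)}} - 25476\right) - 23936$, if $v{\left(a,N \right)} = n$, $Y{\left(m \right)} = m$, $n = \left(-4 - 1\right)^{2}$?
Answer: $- \frac{865253533}{17511} \approx -49412.0$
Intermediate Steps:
$n = 25$ ($n = \left(-5\right)^{2} = 25$)
$v{\left(a,N \right)} = 25$
$\left(\frac{1}{8 \left(-2192\right) + v{\left(Y{\left(12 \right)},-9 \right)}} - 25476\right) - 23936 = \left(\frac{1}{8 \left(-2192\right) + 25} - 25476\right) - 23936 = \left(\frac{1}{-17536 + 25} - 25476\right) - 23936 = \left(\frac{1}{-17511} - 25476\right) - 23936 = \left(- \frac{1}{17511} - 25476\right) - 23936 = - \frac{446110237}{17511} - 23936 = - \frac{865253533}{17511}$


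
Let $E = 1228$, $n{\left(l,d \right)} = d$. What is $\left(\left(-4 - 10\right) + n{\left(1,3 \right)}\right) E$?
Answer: $-13508$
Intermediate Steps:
$\left(\left(-4 - 10\right) + n{\left(1,3 \right)}\right) E = \left(\left(-4 - 10\right) + 3\right) 1228 = \left(-14 + 3\right) 1228 = \left(-11\right) 1228 = -13508$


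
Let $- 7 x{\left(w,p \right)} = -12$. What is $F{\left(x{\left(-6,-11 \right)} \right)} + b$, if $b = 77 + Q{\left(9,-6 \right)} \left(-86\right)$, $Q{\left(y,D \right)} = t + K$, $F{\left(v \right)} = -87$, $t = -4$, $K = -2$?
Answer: $506$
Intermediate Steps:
$x{\left(w,p \right)} = \frac{12}{7}$ ($x{\left(w,p \right)} = \left(- \frac{1}{7}\right) \left(-12\right) = \frac{12}{7}$)
$Q{\left(y,D \right)} = -6$ ($Q{\left(y,D \right)} = -4 - 2 = -6$)
$b = 593$ ($b = 77 - -516 = 77 + 516 = 593$)
$F{\left(x{\left(-6,-11 \right)} \right)} + b = -87 + 593 = 506$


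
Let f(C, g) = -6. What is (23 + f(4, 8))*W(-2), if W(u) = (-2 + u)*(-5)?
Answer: 340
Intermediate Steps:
W(u) = 10 - 5*u
(23 + f(4, 8))*W(-2) = (23 - 6)*(10 - 5*(-2)) = 17*(10 + 10) = 17*20 = 340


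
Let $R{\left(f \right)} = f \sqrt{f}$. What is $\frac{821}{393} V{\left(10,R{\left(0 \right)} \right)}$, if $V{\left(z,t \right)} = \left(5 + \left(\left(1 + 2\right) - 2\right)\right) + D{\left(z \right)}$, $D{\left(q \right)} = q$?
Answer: $\frac{13136}{393} \approx 33.425$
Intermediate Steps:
$R{\left(f \right)} = f^{\frac{3}{2}}$
$V{\left(z,t \right)} = 6 + z$ ($V{\left(z,t \right)} = \left(5 + \left(\left(1 + 2\right) - 2\right)\right) + z = \left(5 + \left(3 - 2\right)\right) + z = \left(5 + 1\right) + z = 6 + z$)
$\frac{821}{393} V{\left(10,R{\left(0 \right)} \right)} = \frac{821}{393} \left(6 + 10\right) = 821 \cdot \frac{1}{393} \cdot 16 = \frac{821}{393} \cdot 16 = \frac{13136}{393}$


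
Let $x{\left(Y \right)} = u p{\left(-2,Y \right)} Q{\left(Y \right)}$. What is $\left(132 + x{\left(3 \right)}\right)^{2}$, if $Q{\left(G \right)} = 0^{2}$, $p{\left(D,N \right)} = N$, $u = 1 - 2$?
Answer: $17424$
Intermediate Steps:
$u = -1$ ($u = 1 - 2 = -1$)
$Q{\left(G \right)} = 0$
$x{\left(Y \right)} = 0$ ($x{\left(Y \right)} = - Y 0 = 0$)
$\left(132 + x{\left(3 \right)}\right)^{2} = \left(132 + 0\right)^{2} = 132^{2} = 17424$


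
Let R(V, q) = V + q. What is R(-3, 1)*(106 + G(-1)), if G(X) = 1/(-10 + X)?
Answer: -2330/11 ≈ -211.82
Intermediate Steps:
R(-3, 1)*(106 + G(-1)) = (-3 + 1)*(106 + 1/(-10 - 1)) = -2*(106 + 1/(-11)) = -2*(106 - 1/11) = -2*1165/11 = -2330/11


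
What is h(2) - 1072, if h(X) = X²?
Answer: -1068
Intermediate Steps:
h(2) - 1072 = 2² - 1072 = 4 - 1072 = -1068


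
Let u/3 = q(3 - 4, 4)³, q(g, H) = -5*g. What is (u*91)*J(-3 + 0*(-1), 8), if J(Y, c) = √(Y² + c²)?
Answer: 34125*√73 ≈ 2.9156e+5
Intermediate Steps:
u = 375 (u = 3*(-5*(3 - 4))³ = 3*(-5*(-1))³ = 3*5³ = 3*125 = 375)
(u*91)*J(-3 + 0*(-1), 8) = (375*91)*√((-3 + 0*(-1))² + 8²) = 34125*√((-3 + 0)² + 64) = 34125*√((-3)² + 64) = 34125*√(9 + 64) = 34125*√73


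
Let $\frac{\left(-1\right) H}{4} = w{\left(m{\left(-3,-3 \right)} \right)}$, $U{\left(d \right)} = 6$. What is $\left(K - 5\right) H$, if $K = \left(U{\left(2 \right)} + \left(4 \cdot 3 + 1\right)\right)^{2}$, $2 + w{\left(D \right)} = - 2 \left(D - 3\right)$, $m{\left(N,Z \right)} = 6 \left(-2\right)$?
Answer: $-39872$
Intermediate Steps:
$m{\left(N,Z \right)} = -12$
$w{\left(D \right)} = 4 - 2 D$ ($w{\left(D \right)} = -2 - 2 \left(D - 3\right) = -2 - 2 \left(-3 + D\right) = -2 - \left(-6 + 2 D\right) = 4 - 2 D$)
$H = -112$ ($H = - 4 \left(4 - -24\right) = - 4 \left(4 + 24\right) = \left(-4\right) 28 = -112$)
$K = 361$ ($K = \left(6 + \left(4 \cdot 3 + 1\right)\right)^{2} = \left(6 + \left(12 + 1\right)\right)^{2} = \left(6 + 13\right)^{2} = 19^{2} = 361$)
$\left(K - 5\right) H = \left(361 - 5\right) \left(-112\right) = 356 \left(-112\right) = -39872$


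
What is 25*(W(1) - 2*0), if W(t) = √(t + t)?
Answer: 25*√2 ≈ 35.355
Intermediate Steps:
W(t) = √2*√t (W(t) = √(2*t) = √2*√t)
25*(W(1) - 2*0) = 25*(√2*√1 - 2*0) = 25*(√2*1 + 0) = 25*(√2 + 0) = 25*√2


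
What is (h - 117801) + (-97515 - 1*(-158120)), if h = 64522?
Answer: 7326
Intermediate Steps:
(h - 117801) + (-97515 - 1*(-158120)) = (64522 - 117801) + (-97515 - 1*(-158120)) = -53279 + (-97515 + 158120) = -53279 + 60605 = 7326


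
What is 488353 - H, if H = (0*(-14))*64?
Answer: 488353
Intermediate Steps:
H = 0 (H = 0*64 = 0)
488353 - H = 488353 - 1*0 = 488353 + 0 = 488353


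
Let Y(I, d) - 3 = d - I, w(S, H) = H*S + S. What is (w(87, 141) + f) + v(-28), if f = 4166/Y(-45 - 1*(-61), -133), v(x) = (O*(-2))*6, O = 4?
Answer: 896255/73 ≈ 12277.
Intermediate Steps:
w(S, H) = S + H*S
v(x) = -48 (v(x) = (4*(-2))*6 = -8*6 = -48)
Y(I, d) = 3 + d - I (Y(I, d) = 3 + (d - I) = 3 + d - I)
f = -2083/73 (f = 4166/(3 - 133 - (-45 - 1*(-61))) = 4166/(3 - 133 - (-45 + 61)) = 4166/(3 - 133 - 1*16) = 4166/(3 - 133 - 16) = 4166/(-146) = 4166*(-1/146) = -2083/73 ≈ -28.534)
(w(87, 141) + f) + v(-28) = (87*(1 + 141) - 2083/73) - 48 = (87*142 - 2083/73) - 48 = (12354 - 2083/73) - 48 = 899759/73 - 48 = 896255/73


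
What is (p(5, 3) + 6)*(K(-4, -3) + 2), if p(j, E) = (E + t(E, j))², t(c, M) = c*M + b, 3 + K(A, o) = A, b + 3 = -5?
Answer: -530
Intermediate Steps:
b = -8 (b = -3 - 5 = -8)
K(A, o) = -3 + A
t(c, M) = -8 + M*c (t(c, M) = c*M - 8 = M*c - 8 = -8 + M*c)
p(j, E) = (-8 + E + E*j)² (p(j, E) = (E + (-8 + j*E))² = (E + (-8 + E*j))² = (-8 + E + E*j)²)
(p(5, 3) + 6)*(K(-4, -3) + 2) = ((-8 + 3 + 3*5)² + 6)*((-3 - 4) + 2) = ((-8 + 3 + 15)² + 6)*(-7 + 2) = (10² + 6)*(-5) = (100 + 6)*(-5) = 106*(-5) = -530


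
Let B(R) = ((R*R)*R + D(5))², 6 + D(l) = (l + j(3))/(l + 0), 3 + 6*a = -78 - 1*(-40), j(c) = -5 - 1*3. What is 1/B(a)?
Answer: 1166400/123716103289 ≈ 9.4280e-6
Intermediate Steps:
j(c) = -8 (j(c) = -5 - 3 = -8)
a = -41/6 (a = -½ + (-78 - 1*(-40))/6 = -½ + (-78 + 40)/6 = -½ + (⅙)*(-38) = -½ - 19/3 = -41/6 ≈ -6.8333)
D(l) = -6 + (-8 + l)/l (D(l) = -6 + (l - 8)/(l + 0) = -6 + (-8 + l)/l)
B(R) = (-33/5 + R³)² (B(R) = ((R*R)*R + (-5 - 8/5))² = (R²*R + (-5 - 8*⅕))² = (R³ + (-5 - 8/5))² = (R³ - 33/5)² = (-33/5 + R³)²)
1/B(a) = 1/((-33 + 5*(-41/6)³)²/25) = 1/((-33 + 5*(-68921/216))²/25) = 1/((-33 - 344605/216)²/25) = 1/((-351733/216)²/25) = 1/((1/25)*(123716103289/46656)) = 1/(123716103289/1166400) = 1166400/123716103289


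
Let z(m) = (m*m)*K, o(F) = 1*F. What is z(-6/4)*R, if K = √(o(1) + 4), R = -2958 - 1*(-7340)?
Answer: 19719*√5/2 ≈ 22047.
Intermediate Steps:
R = 4382 (R = -2958 + 7340 = 4382)
o(F) = F
K = √5 (K = √(1 + 4) = √5 ≈ 2.2361)
z(m) = √5*m² (z(m) = (m*m)*√5 = m²*√5 = √5*m²)
z(-6/4)*R = (√5*(-6/4)²)*4382 = (√5*(-6*¼)²)*4382 = (√5*(-3/2)²)*4382 = (√5*(9/4))*4382 = (9*√5/4)*4382 = 19719*√5/2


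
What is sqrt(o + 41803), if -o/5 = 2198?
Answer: sqrt(30813) ≈ 175.54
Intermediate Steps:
o = -10990 (o = -5*2198 = -10990)
sqrt(o + 41803) = sqrt(-10990 + 41803) = sqrt(30813)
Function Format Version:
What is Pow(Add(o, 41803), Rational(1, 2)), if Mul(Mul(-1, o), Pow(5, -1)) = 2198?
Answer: Pow(30813, Rational(1, 2)) ≈ 175.54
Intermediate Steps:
o = -10990 (o = Mul(-5, 2198) = -10990)
Pow(Add(o, 41803), Rational(1, 2)) = Pow(Add(-10990, 41803), Rational(1, 2)) = Pow(30813, Rational(1, 2))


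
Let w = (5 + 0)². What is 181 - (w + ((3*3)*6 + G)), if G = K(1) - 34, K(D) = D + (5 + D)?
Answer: 129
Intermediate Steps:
K(D) = 5 + 2*D
G = -27 (G = (5 + 2*1) - 34 = (5 + 2) - 34 = 7 - 34 = -27)
w = 25 (w = 5² = 25)
181 - (w + ((3*3)*6 + G)) = 181 - (25 + ((3*3)*6 - 27)) = 181 - (25 + (9*6 - 27)) = 181 - (25 + (54 - 27)) = 181 - (25 + 27) = 181 - 1*52 = 181 - 52 = 129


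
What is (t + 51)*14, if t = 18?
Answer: 966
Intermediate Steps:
(t + 51)*14 = (18 + 51)*14 = 69*14 = 966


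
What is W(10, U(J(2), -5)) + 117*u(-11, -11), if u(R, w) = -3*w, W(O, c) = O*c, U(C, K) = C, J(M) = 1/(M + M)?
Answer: 7727/2 ≈ 3863.5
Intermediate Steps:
J(M) = 1/(2*M)
W(10, U(J(2), -5)) + 117*u(-11, -11) = 10*((1/2)/2) + 117*(-3*(-11)) = 10*((1/2)*(1/2)) + 117*33 = 10*(1/4) + 3861 = 5/2 + 3861 = 7727/2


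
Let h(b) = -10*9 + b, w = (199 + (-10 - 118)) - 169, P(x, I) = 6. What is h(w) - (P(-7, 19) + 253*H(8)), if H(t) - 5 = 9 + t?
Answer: -5760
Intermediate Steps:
H(t) = 14 + t (H(t) = 5 + (9 + t) = 14 + t)
w = -98 (w = (199 - 128) - 169 = 71 - 169 = -98)
h(b) = -90 + b
h(w) - (P(-7, 19) + 253*H(8)) = (-90 - 98) - (6 + 253*(14 + 8)) = -188 - (6 + 253*22) = -188 - (6 + 5566) = -188 - 1*5572 = -188 - 5572 = -5760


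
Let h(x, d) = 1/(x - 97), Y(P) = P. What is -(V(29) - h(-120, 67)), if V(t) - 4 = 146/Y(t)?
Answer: -56883/6293 ≈ -9.0391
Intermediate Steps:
h(x, d) = 1/(-97 + x)
V(t) = 4 + 146/t
-(V(29) - h(-120, 67)) = -((4 + 146/29) - 1/(-97 - 120)) = -((4 + 146*(1/29)) - 1/(-217)) = -((4 + 146/29) - 1*(-1/217)) = -(262/29 + 1/217) = -1*56883/6293 = -56883/6293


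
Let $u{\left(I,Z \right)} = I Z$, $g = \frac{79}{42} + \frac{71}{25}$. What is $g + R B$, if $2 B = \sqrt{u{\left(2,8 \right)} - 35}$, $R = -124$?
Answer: $\frac{4957}{1050} - 62 i \sqrt{19} \approx 4.721 - 270.25 i$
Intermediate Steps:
$g = \frac{4957}{1050}$ ($g = 79 \cdot \frac{1}{42} + 71 \cdot \frac{1}{25} = \frac{79}{42} + \frac{71}{25} = \frac{4957}{1050} \approx 4.721$)
$B = \frac{i \sqrt{19}}{2}$ ($B = \frac{\sqrt{2 \cdot 8 - 35}}{2} = \frac{\sqrt{16 - 35}}{2} = \frac{\sqrt{-19}}{2} = \frac{i \sqrt{19}}{2} \approx 2.1795 i$)
$g + R B = \frac{4957}{1050} - 124 \frac{i \sqrt{19}}{2} = \frac{4957}{1050} - 62 i \sqrt{19}$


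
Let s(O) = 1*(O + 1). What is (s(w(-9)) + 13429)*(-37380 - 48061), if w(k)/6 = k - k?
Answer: -1147472630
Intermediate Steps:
w(k) = 0 (w(k) = 6*(k - k) = 6*0 = 0)
s(O) = 1 + O (s(O) = 1*(1 + O) = 1 + O)
(s(w(-9)) + 13429)*(-37380 - 48061) = ((1 + 0) + 13429)*(-37380 - 48061) = (1 + 13429)*(-85441) = 13430*(-85441) = -1147472630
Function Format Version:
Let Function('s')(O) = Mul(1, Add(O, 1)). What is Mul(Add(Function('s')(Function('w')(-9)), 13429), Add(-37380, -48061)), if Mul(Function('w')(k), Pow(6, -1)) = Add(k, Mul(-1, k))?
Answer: -1147472630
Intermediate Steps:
Function('w')(k) = 0 (Function('w')(k) = Mul(6, Add(k, Mul(-1, k))) = Mul(6, 0) = 0)
Function('s')(O) = Add(1, O) (Function('s')(O) = Mul(1, Add(1, O)) = Add(1, O))
Mul(Add(Function('s')(Function('w')(-9)), 13429), Add(-37380, -48061)) = Mul(Add(Add(1, 0), 13429), Add(-37380, -48061)) = Mul(Add(1, 13429), -85441) = Mul(13430, -85441) = -1147472630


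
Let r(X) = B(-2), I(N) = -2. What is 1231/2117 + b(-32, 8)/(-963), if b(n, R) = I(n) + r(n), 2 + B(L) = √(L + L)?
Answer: 1193921/2038671 - 2*I/963 ≈ 0.58564 - 0.0020768*I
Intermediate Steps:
B(L) = -2 + √2*√L (B(L) = -2 + √(L + L) = -2 + √(2*L) = -2 + √2*√L)
r(X) = -2 + 2*I (r(X) = -2 + √2*√(-2) = -2 + √2*(I*√2) = -2 + 2*I)
b(n, R) = -4 + 2*I (b(n, R) = -2 + (-2 + 2*I) = -4 + 2*I)
1231/2117 + b(-32, 8)/(-963) = 1231/2117 + (-4 + 2*I)/(-963) = 1231*(1/2117) + (-4 + 2*I)*(-1/963) = 1231/2117 + (4/963 - 2*I/963) = 1193921/2038671 - 2*I/963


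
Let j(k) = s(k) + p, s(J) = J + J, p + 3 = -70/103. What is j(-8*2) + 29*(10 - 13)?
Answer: -12636/103 ≈ -122.68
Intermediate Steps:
p = -379/103 (p = -3 - 70/103 = -379/103 ≈ -3.6796)
s(J) = 2*J
j(k) = -379/103 + 2*k (j(k) = 2*k - 379/103 = -379/103 + 2*k)
j(-8*2) + 29*(10 - 13) = (-379/103 + 2*(-8*2)) + 29*(10 - 13) = (-379/103 + 2*(-16)) + 29*(-3) = (-379/103 - 32) - 87 = -3675/103 - 87 = -12636/103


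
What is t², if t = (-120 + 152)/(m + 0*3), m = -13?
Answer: 1024/169 ≈ 6.0592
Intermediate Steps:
t = -32/13 (t = (-120 + 152)/(-13 + 0*3) = 32/(-13 + 0) = 32/(-13) = 32*(-1/13) = -32/13 ≈ -2.4615)
t² = (-32/13)² = 1024/169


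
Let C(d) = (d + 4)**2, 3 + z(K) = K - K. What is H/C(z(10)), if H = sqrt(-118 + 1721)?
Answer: sqrt(1603) ≈ 40.037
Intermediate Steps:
z(K) = -3 (z(K) = -3 + (K - K) = -3 + 0 = -3)
C(d) = (4 + d)**2
H = sqrt(1603) ≈ 40.037
H/C(z(10)) = sqrt(1603)/((4 - 3)**2) = sqrt(1603)/(1**2) = sqrt(1603)/1 = sqrt(1603)*1 = sqrt(1603)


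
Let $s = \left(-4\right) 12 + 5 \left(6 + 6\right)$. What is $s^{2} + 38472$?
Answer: $38616$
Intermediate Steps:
$s = 12$ ($s = -48 + 5 \cdot 12 = -48 + 60 = 12$)
$s^{2} + 38472 = 12^{2} + 38472 = 144 + 38472 = 38616$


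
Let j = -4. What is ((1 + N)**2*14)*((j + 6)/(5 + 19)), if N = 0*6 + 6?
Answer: 343/6 ≈ 57.167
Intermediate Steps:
N = 6 (N = 0 + 6 = 6)
((1 + N)**2*14)*((j + 6)/(5 + 19)) = ((1 + 6)**2*14)*((-4 + 6)/(5 + 19)) = (7**2*14)*(2/24) = (49*14)*(2*(1/24)) = 686*(1/12) = 343/6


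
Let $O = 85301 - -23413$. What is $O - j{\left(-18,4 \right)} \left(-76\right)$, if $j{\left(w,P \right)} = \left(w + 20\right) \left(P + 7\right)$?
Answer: $110386$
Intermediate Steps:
$j{\left(w,P \right)} = \left(7 + P\right) \left(20 + w\right)$ ($j{\left(w,P \right)} = \left(20 + w\right) \left(7 + P\right) = \left(7 + P\right) \left(20 + w\right)$)
$O = 108714$ ($O = 85301 + 23413 = 108714$)
$O - j{\left(-18,4 \right)} \left(-76\right) = 108714 - \left(140 + 7 \left(-18\right) + 20 \cdot 4 + 4 \left(-18\right)\right) \left(-76\right) = 108714 - \left(140 - 126 + 80 - 72\right) \left(-76\right) = 108714 - 22 \left(-76\right) = 108714 - -1672 = 108714 + 1672 = 110386$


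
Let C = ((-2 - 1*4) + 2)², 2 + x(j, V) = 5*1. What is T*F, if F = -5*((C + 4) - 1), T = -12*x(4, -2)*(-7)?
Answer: -23940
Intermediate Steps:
x(j, V) = 3 (x(j, V) = -2 + 5*1 = -2 + 5 = 3)
C = 16 (C = ((-2 - 4) + 2)² = (-6 + 2)² = (-4)² = 16)
T = 252 (T = -12*3*(-7) = -36*(-7) = 252)
F = -95 (F = -5*((16 + 4) - 1) = -5*(20 - 1) = -5*19 = -95)
T*F = 252*(-95) = -23940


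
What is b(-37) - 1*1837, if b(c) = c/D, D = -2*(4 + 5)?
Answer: -33029/18 ≈ -1834.9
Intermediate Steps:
D = -18 (D = -2*9 = -18)
b(c) = -c/18 (b(c) = c/(-18) = c*(-1/18) = -c/18)
b(-37) - 1*1837 = -1/18*(-37) - 1*1837 = 37/18 - 1837 = -33029/18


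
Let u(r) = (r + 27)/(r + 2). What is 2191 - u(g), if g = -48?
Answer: 100765/46 ≈ 2190.5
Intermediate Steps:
u(r) = (27 + r)/(2 + r)
2191 - u(g) = 2191 - (27 - 48)/(2 - 48) = 2191 - (-21)/(-46) = 2191 - (-1)*(-21)/46 = 2191 - 1*21/46 = 2191 - 21/46 = 100765/46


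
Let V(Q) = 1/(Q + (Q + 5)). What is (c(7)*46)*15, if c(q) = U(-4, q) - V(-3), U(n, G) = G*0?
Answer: 690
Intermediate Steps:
V(Q) = 1/(5 + 2*Q) (V(Q) = 1/(Q + (5 + Q)) = 1/(5 + 2*Q))
U(n, G) = 0
c(q) = 1 (c(q) = 0 - 1/(5 + 2*(-3)) = 0 - 1/(5 - 6) = 0 - 1/(-1) = 0 - 1*(-1) = 0 + 1 = 1)
(c(7)*46)*15 = (1*46)*15 = 46*15 = 690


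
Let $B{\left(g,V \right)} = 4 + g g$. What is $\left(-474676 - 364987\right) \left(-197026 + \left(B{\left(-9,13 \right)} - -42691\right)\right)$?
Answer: $129518017750$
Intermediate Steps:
$B{\left(g,V \right)} = 4 + g^{2}$
$\left(-474676 - 364987\right) \left(-197026 + \left(B{\left(-9,13 \right)} - -42691\right)\right) = \left(-474676 - 364987\right) \left(-197026 + \left(\left(4 + \left(-9\right)^{2}\right) - -42691\right)\right) = - 839663 \left(-197026 + \left(\left(4 + 81\right) + 42691\right)\right) = - 839663 \left(-197026 + \left(85 + 42691\right)\right) = - 839663 \left(-197026 + 42776\right) = \left(-839663\right) \left(-154250\right) = 129518017750$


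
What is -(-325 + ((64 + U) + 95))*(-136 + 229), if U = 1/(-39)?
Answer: 200725/13 ≈ 15440.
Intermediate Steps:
U = -1/39 ≈ -0.025641
-(-325 + ((64 + U) + 95))*(-136 + 229) = -(-325 + ((64 - 1/39) + 95))*(-136 + 229) = -(-325 + (2495/39 + 95))*93 = -(-325 + 6200/39)*93 = -(-6475)*93/39 = -1*(-200725/13) = 200725/13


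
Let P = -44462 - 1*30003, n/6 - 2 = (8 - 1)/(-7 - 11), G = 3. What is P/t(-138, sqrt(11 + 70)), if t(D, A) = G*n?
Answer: -74465/29 ≈ -2567.8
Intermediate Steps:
n = 29/3 (n = 12 + 6*((8 - 1)/(-7 - 11)) = 12 + 6*(7/(-18)) = 12 + 6*(7*(-1/18)) = 12 + 6*(-7/18) = 12 - 7/3 = 29/3 ≈ 9.6667)
t(D, A) = 29 (t(D, A) = 3*(29/3) = 29)
P = -74465 (P = -44462 - 30003 = -74465)
P/t(-138, sqrt(11 + 70)) = -74465/29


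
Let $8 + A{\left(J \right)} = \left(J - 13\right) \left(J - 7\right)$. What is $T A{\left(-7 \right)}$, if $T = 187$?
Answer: $50864$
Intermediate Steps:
$A{\left(J \right)} = -8 + \left(-13 + J\right) \left(-7 + J\right)$ ($A{\left(J \right)} = -8 + \left(J - 13\right) \left(J - 7\right) = -8 + \left(-13 + J\right) \left(-7 + J\right)$)
$T A{\left(-7 \right)} = 187 \left(83 + \left(-7\right)^{2} - -140\right) = 187 \left(83 + 49 + 140\right) = 187 \cdot 272 = 50864$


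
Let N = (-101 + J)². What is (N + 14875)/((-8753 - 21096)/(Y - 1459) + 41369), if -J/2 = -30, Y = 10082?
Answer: 71381194/178347519 ≈ 0.40024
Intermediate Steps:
J = 60 (J = -2*(-30) = 60)
N = 1681 (N = (-101 + 60)² = (-41)² = 1681)
(N + 14875)/((-8753 - 21096)/(Y - 1459) + 41369) = (1681 + 14875)/((-8753 - 21096)/(10082 - 1459) + 41369) = 16556/(-29849/8623 + 41369) = 16556/(356695038/8623) = 16556*(8623/356695038) = 71381194/178347519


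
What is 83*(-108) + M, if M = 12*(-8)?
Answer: -9060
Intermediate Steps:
M = -96
83*(-108) + M = 83*(-108) - 96 = -8964 - 96 = -9060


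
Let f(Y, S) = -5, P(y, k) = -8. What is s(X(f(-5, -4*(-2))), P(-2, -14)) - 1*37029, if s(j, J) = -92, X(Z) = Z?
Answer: -37121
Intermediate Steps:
s(X(f(-5, -4*(-2))), P(-2, -14)) - 1*37029 = -92 - 1*37029 = -92 - 37029 = -37121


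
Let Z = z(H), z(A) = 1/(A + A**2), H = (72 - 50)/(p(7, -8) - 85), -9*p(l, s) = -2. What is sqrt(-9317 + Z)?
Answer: I*sqrt(12962935740370)/37290 ≈ 96.552*I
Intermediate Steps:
p(l, s) = 2/9 (p(l, s) = -1/9*(-2) = 2/9)
H = -198/763 (H = (72 - 50)/(2/9 - 85) = 22/(-763/9) = 22*(-9/763) = -198/763 ≈ -0.25950)
Z = -582169/111870 (Z = 1/((-198/763)*(1 - 198/763)) = -763/(198*565/763) = -763/198*763/565 = -582169/111870 ≈ -5.2040)
sqrt(-9317 + Z) = sqrt(-9317 - 582169/111870) = sqrt(-1042874959/111870) = I*sqrt(12962935740370)/37290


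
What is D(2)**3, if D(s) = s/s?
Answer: 1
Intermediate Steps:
D(s) = 1
D(2)**3 = 1**3 = 1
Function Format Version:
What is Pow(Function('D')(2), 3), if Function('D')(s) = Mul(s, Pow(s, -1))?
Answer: 1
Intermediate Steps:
Function('D')(s) = 1
Pow(Function('D')(2), 3) = Pow(1, 3) = 1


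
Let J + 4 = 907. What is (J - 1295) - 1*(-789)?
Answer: 397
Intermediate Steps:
J = 903 (J = -4 + 907 = 903)
(J - 1295) - 1*(-789) = (903 - 1295) - 1*(-789) = -392 + 789 = 397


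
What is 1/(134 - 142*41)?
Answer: -1/5688 ≈ -0.00017581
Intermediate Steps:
1/(134 - 142*41) = 1/(134 - 5822) = 1/(-5688) = -1/5688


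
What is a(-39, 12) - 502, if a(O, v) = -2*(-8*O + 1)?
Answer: -1128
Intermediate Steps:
a(O, v) = -2 + 16*O (a(O, v) = -2*(1 - 8*O) = -2 + 16*O)
a(-39, 12) - 502 = (-2 + 16*(-39)) - 502 = (-2 - 624) - 502 = -626 - 502 = -1128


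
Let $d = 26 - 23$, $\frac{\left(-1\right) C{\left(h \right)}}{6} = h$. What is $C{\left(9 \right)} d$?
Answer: $-162$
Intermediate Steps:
$C{\left(h \right)} = - 6 h$
$d = 3$ ($d = 26 - 23 = 3$)
$C{\left(9 \right)} d = \left(-6\right) 9 \cdot 3 = \left(-54\right) 3 = -162$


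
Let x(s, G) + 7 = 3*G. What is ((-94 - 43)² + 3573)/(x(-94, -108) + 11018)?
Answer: 22342/10687 ≈ 2.0906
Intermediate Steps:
x(s, G) = -7 + 3*G
((-94 - 43)² + 3573)/(x(-94, -108) + 11018) = ((-94 - 43)² + 3573)/((-7 + 3*(-108)) + 11018) = ((-137)² + 3573)/((-7 - 324) + 11018) = (18769 + 3573)/(-331 + 11018) = 22342/10687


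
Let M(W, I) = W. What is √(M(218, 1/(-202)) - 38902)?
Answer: 2*I*√9671 ≈ 196.68*I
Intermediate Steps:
√(M(218, 1/(-202)) - 38902) = √(218 - 38902) = √(-38684) = 2*I*√9671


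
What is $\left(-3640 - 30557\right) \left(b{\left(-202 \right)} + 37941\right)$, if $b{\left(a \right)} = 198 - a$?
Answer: $-1311147177$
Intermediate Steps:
$\left(-3640 - 30557\right) \left(b{\left(-202 \right)} + 37941\right) = \left(-3640 - 30557\right) \left(\left(198 - -202\right) + 37941\right) = - 34197 \left(\left(198 + 202\right) + 37941\right) = - 34197 \left(400 + 37941\right) = \left(-34197\right) 38341 = -1311147177$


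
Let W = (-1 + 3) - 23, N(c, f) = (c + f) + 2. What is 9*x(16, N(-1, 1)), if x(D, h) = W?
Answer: -189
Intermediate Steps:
N(c, f) = 2 + c + f
W = -21 (W = 2 - 23 = -21)
x(D, h) = -21
9*x(16, N(-1, 1)) = 9*(-21) = -189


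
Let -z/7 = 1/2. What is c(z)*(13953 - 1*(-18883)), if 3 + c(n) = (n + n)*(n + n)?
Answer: 1510456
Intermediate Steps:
z = -7/2 ≈ -3.5000
c(n) = -3 + 4*n² (c(n) = -3 + (n + n)*(n + n) = -3 + (2*n)*(2*n) = -3 + 4*n²)
c(z)*(13953 - 1*(-18883)) = (-3 + 4*(-7/2)²)*(13953 - 1*(-18883)) = (-3 + 4*(49/4))*(13953 + 18883) = (-3 + 49)*32836 = 46*32836 = 1510456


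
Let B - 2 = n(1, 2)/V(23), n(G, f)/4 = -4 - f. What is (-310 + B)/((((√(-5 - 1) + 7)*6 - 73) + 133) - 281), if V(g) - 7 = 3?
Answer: 277808/161285 + 9312*I*√6/161285 ≈ 1.7225 + 0.14142*I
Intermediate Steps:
n(G, f) = -16 - 4*f (n(G, f) = 4*(-4 - f) = -16 - 4*f)
V(g) = 10 (V(g) = 7 + 3 = 10)
B = -⅖ (B = 2 + (-16 - 4*2)/10 = 2 + (-16 - 8)*(⅒) = 2 - 24*⅒ = 2 - 12/5 = -⅖ ≈ -0.40000)
(-310 + B)/((((√(-5 - 1) + 7)*6 - 73) + 133) - 281) = (-310 - ⅖)/((((√(-5 - 1) + 7)*6 - 73) + 133) - 281) = -1552/(5*((((√(-6) + 7)*6 - 73) + 133) - 281)) = -1552/(5*((((I*√6 + 7)*6 - 73) + 133) - 281)) = -1552/(5*((((7 + I*√6)*6 - 73) + 133) - 281)) = -1552/(5*((((42 + 6*I*√6) - 73) + 133) - 281)) = -1552/(5*(((-31 + 6*I*√6) + 133) - 281)) = -1552/(5*((102 + 6*I*√6) - 281)) = -1552/(5*(-179 + 6*I*√6))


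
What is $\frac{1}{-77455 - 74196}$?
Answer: $- \frac{1}{151651} \approx -6.5941 \cdot 10^{-6}$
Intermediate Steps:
$\frac{1}{-77455 - 74196} = \frac{1}{-151651} = - \frac{1}{151651}$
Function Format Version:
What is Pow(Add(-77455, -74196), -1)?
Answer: Rational(-1, 151651) ≈ -6.5941e-6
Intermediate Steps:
Pow(Add(-77455, -74196), -1) = Pow(-151651, -1) = Rational(-1, 151651)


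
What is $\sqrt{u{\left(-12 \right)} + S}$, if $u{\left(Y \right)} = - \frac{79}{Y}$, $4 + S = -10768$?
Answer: $\frac{i \sqrt{387555}}{6} \approx 103.76 i$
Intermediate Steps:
$S = -10772$ ($S = -4 - 10768 = -10772$)
$\sqrt{u{\left(-12 \right)} + S} = \sqrt{- \frac{79}{-12} - 10772} = \sqrt{\left(-79\right) \left(- \frac{1}{12}\right) - 10772} = \sqrt{\frac{79}{12} - 10772} = \sqrt{- \frac{129185}{12}} = \frac{i \sqrt{387555}}{6}$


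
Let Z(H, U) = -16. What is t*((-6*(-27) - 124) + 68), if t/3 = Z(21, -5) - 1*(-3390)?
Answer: 1072932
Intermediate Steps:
t = 10122 (t = 3*(-16 - 1*(-3390)) = 3*(-16 + 3390) = 3*3374 = 10122)
t*((-6*(-27) - 124) + 68) = 10122*((-6*(-27) - 124) + 68) = 10122*((162 - 124) + 68) = 10122*(38 + 68) = 10122*106 = 1072932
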